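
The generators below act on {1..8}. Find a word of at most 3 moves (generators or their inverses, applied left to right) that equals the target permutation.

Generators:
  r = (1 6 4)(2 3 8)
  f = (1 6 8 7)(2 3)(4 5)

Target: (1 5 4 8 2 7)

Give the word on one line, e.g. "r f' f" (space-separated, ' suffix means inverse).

r' f

  after r': (1 4 6)(2 8 3)
  after f: (1 5 4 8 2 7)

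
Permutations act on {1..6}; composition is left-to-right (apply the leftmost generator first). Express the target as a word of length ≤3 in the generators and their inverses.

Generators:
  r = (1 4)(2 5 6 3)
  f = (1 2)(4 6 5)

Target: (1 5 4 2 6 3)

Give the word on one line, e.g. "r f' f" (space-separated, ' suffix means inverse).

  after r: (1 4)(2 5 6 3)
  after f': (1 5 4 2 6 3)

r f'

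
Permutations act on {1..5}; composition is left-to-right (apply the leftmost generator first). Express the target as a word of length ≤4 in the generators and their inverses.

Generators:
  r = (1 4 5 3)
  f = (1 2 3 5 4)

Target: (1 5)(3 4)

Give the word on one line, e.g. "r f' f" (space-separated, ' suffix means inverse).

r' r'

  after r': (1 3 5 4)
  after r': (1 5)(3 4)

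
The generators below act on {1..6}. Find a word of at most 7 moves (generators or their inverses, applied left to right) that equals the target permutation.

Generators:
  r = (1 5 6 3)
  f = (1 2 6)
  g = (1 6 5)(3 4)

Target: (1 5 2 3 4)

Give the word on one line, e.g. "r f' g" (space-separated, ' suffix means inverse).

r' f r' g' r

  after r': (1 3 6 5)
  after f: (1 3)(2 6 5)
  after r': (1 6)(2 5)
  after g': (2 6 5)(3 4)
  after r: (1 5 2 3 4)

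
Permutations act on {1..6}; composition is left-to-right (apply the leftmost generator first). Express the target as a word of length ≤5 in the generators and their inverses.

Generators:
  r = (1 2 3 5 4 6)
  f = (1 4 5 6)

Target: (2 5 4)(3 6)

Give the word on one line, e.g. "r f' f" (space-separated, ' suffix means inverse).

  after f': (1 6 5 4)
  after r: (2 3 5 6 4)
  after r: (1 2 5)(3 4)
  after f': (1 2 4 3)(5 6)
  after r': (2 5 4)(3 6)

f' r r f' r'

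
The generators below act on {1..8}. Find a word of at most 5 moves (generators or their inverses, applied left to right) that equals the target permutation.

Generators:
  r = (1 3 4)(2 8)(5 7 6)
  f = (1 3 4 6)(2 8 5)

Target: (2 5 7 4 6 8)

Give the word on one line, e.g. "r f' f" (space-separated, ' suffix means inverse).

  after r': (1 4 3)(2 8)(5 6 7)
  after r': (1 3 4)(5 7 6)
  after f': (2 5 7 4 6 8)

r' r' f'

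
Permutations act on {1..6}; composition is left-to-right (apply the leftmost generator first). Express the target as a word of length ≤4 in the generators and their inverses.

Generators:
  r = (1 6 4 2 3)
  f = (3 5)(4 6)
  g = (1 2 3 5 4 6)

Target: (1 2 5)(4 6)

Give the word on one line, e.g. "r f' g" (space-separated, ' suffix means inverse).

  after f': (3 5)(4 6)
  after r': (1 3 5 2 4)
  after g': (1 2 5)(4 6)

f' r' g'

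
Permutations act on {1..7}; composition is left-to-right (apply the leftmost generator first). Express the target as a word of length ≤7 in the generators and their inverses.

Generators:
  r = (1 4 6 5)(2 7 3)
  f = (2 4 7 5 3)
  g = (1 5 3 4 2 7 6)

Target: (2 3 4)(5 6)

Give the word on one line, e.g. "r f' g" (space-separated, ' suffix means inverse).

  after f: (2 4 7 5 3)
  after g: (1 5 4 6)(3 7)
  after r: (2 7)(4 5 6)
  after f: (2 5 6 7 4 3)
  after f: (2 3 4)(5 6)

f g r f f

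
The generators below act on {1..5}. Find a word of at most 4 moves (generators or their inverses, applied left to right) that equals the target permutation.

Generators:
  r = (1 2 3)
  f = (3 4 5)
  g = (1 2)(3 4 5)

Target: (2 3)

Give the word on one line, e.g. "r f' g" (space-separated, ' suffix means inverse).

g f f r'

  after g: (1 2)(3 4 5)
  after f: (1 2)(3 5 4)
  after f: (1 2)
  after r': (2 3)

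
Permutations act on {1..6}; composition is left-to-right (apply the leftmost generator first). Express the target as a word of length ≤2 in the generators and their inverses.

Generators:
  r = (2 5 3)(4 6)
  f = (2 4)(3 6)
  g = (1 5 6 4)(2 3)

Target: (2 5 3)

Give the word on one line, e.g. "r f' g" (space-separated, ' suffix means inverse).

  after r': (2 3 5)(4 6)
  after r': (2 5 3)

r' r'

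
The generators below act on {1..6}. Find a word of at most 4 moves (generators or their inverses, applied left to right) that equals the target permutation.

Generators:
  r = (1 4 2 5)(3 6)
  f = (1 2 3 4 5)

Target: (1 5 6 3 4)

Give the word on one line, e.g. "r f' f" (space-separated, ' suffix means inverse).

r r f' r'

  after r: (1 4 2 5)(3 6)
  after r: (1 2)(4 5)
  after f': (2 5 3)
  after r': (1 5 6 3 4)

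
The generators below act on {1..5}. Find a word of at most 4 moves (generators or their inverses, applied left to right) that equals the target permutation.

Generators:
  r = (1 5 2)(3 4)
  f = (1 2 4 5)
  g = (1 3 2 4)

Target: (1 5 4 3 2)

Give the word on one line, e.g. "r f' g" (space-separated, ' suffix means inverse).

  after f': (1 5 4 2)
  after r: (1 2 5 3 4)
  after g: (1 4 3)(2 5)
  after f: (1 5 4 3 2)

f' r g f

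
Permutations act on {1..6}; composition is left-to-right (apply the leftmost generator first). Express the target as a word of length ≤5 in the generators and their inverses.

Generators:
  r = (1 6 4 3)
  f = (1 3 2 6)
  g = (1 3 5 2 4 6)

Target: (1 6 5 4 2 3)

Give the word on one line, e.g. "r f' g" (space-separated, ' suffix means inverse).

f' r g r g

  after f': (1 6 2 3)
  after r: (1 4 3 6 2)
  after g: (1 6 4 5 2 3)
  after r: (1 4 5 2)(3 6)
  after g: (1 6 5 4 2 3)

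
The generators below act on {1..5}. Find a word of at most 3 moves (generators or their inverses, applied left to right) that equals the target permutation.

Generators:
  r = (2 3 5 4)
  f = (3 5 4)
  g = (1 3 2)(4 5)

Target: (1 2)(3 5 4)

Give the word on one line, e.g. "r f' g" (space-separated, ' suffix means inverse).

  after r: (2 3 5 4)
  after g: (1 3 4)
  after g: (1 2)(3 5 4)

r g g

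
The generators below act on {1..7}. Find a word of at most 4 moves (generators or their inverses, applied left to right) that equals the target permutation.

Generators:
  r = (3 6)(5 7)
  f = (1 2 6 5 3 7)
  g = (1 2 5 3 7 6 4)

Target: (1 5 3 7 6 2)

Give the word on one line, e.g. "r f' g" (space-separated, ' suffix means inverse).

  after f': (1 7 3 5 6 2)
  after r': (1 5 3 7 6 2)

f' r'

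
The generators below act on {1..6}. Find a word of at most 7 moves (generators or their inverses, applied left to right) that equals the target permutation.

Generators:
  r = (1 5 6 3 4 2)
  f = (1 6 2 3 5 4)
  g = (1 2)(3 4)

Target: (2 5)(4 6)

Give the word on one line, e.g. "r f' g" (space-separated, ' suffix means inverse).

  after f': (1 4 5 3 2 6)
  after f': (1 5 2)(3 6 4)
  after g': (1 5)(3 6)
  after f: (1 4)(2 3)(5 6)
  after f: (2 5)(4 6)

f' f' g' f f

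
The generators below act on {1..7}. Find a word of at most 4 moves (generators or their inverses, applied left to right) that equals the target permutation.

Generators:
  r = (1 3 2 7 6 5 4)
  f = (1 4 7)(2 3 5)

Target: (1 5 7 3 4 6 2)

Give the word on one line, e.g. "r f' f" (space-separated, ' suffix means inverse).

  after r': (1 4 5 6 7 2 3)
  after r': (1 5 7 3 4 6 2)

r' r'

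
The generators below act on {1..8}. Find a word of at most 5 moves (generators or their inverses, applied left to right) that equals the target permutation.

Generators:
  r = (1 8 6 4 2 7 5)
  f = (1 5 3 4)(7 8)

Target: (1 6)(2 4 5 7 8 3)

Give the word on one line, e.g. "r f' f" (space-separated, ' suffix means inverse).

  after r': (1 5 7 2 4 6 8)
  after r': (1 7 4 8 5 2 6)
  after f: (1 8 3 4 7)(2 6 5)
  after r: (1 6)(2 4 5 7 8 3)

r' r' f r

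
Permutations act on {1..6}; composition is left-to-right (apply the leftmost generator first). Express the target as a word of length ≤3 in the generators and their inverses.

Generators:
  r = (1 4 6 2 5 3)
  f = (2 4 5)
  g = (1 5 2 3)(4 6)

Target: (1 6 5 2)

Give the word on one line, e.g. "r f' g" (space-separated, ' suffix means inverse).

  after r: (1 4 6 2 5 3)
  after g': (1 6 5 2)

r g'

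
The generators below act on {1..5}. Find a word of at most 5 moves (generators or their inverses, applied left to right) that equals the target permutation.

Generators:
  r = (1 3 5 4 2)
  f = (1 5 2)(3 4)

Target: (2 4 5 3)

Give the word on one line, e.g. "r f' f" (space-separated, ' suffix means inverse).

  after r': (1 2 4 5 3)
  after r': (1 4 3 2 5)
  after f: (1 3)
  after r': (2 4 5 3)

r' r' f r'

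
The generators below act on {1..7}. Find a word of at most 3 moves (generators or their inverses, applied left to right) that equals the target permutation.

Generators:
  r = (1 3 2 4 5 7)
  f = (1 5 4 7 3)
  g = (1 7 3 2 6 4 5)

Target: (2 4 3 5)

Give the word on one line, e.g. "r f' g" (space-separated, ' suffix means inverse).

f' f' r

  after f': (1 3 7 4 5)
  after f': (1 7 5 3 4)
  after r: (2 4 3 5)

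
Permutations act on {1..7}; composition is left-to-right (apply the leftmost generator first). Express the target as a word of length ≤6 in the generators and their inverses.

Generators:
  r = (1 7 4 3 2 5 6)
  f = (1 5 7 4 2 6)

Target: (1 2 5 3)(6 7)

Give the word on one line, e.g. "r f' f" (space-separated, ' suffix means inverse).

  after r': (1 6 5 2 3 4 7)
  after f': (1 2 3 7 6)(4 5)
  after f': (1 4)(2 3 5 7)
  after r: (1 3 6)(4 7 5)
  after r: (1 2 5 3)(6 7)

r' f' f' r r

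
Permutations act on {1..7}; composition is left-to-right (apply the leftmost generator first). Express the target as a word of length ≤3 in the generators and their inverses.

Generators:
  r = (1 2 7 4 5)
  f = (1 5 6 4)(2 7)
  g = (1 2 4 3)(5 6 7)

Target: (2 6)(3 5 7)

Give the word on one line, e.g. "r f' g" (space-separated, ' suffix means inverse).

  after r: (1 2 7 4 5)
  after g: (1 4 6 7 3)(2 5)
  after f: (2 6)(3 5 7)

r g f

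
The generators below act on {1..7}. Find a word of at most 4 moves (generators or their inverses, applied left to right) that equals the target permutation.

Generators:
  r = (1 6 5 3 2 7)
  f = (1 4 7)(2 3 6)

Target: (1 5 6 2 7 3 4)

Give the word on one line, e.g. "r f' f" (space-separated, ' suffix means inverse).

r r f'

  after r: (1 6 5 3 2 7)
  after r: (1 5 2)(3 7 6)
  after f': (1 5 6 2 7 3 4)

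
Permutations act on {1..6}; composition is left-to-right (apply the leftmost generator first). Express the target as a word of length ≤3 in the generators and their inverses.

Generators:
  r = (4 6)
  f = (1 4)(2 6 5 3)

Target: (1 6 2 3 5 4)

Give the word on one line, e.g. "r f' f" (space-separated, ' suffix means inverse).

f' r

  after f': (1 4)(2 3 5 6)
  after r: (1 6 2 3 5 4)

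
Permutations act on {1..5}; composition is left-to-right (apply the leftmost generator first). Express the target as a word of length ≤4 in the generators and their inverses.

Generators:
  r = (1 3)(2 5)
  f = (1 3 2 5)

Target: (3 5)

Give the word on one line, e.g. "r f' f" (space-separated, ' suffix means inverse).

  after f: (1 3 2 5)
  after r': (3 5)

f r'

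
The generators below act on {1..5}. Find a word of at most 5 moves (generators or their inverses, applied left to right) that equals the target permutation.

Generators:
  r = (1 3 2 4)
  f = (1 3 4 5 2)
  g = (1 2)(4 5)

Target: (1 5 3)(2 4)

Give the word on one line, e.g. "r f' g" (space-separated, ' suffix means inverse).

  after r': (1 4 2 3)
  after g': (1 5 4)(2 3)
  after r: (1 5)(3 4)
  after r: (1 5 3)(2 4)

r' g' r r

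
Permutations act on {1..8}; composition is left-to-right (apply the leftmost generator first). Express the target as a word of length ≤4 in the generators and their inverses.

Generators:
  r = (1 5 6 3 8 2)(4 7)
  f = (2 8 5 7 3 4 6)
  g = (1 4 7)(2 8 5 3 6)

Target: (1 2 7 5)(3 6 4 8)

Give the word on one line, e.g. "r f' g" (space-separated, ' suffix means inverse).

r f' g'

  after r: (1 5 6 3 8 2)(4 7)
  after f': (1 8 6 7 3 2)(4 5)
  after g': (1 2 7 5)(3 6 4 8)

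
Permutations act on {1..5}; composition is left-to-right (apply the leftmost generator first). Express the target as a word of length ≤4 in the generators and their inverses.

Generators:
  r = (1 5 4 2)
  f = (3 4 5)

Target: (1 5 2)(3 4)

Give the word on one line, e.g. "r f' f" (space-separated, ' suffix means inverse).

f' r

  after f': (3 5 4)
  after r: (1 5 2)(3 4)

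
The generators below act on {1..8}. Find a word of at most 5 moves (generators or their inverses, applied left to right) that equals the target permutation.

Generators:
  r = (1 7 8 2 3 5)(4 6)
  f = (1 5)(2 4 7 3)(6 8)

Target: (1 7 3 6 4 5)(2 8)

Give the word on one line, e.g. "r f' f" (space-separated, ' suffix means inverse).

  after f: (1 5)(2 4 7 3)(6 8)
  after r': (1 3 8 4)(2 6 7)
  after f': (1 7 3 6 4 5)(2 8)

f r' f'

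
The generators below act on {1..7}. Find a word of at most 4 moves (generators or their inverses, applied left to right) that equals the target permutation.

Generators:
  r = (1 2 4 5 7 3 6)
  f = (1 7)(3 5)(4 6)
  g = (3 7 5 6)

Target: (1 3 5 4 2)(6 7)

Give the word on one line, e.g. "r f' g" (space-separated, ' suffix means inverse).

  after r': (1 6 3 7 5 4 2)
  after g: (1 3 5 4 2)(6 7)

r' g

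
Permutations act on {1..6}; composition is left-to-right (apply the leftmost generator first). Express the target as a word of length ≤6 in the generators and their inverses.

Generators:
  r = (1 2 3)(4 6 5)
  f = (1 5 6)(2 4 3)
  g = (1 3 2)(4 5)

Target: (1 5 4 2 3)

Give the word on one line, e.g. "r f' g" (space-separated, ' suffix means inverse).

g' r' f' g f'

  after g': (1 2 3)(4 5)
  after r': (4 6)
  after f': (1 6 2 3 4 5)
  after g: (1 6)(3 5)
  after f': (1 5 4 2 3)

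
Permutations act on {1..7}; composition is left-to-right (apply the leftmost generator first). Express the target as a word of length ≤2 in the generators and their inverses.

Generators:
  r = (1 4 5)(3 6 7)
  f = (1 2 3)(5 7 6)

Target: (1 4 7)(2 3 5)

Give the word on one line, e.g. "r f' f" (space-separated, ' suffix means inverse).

  after r: (1 4 5)(3 6 7)
  after f: (1 4 7)(2 3 5)

r f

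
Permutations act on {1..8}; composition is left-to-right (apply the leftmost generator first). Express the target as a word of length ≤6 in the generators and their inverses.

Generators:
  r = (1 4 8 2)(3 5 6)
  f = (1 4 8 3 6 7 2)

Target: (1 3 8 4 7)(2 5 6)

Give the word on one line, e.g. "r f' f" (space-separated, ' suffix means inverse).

  after f': (1 2 7 6 3 8 4)
  after f': (1 7 3 4 2 6 8)
  after f': (1 6 4 7 8 2 3)
  after r': (1 5 3 2 6)(4 7)
  after r': (1 3 8 4 7)(2 5 6)

f' f' f' r' r'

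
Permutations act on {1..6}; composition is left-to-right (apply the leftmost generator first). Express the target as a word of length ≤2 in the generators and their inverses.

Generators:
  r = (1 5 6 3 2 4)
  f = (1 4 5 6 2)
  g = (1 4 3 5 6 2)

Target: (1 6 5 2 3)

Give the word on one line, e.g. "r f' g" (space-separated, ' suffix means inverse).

r g

  after r: (1 5 6 3 2 4)
  after g: (1 6 5 2 3)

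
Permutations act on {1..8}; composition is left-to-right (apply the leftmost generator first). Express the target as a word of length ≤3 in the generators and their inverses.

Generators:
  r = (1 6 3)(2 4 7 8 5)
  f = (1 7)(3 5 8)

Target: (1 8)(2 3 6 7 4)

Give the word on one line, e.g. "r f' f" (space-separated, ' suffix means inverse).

  after r': (1 3 6)(2 5 8 7 4)
  after f': (1 8)(2 3 6 7 4)

r' f'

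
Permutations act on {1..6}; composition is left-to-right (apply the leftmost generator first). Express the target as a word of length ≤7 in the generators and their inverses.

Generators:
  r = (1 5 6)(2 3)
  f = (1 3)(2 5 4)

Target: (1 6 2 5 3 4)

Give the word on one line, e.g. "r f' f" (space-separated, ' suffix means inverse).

f f r' f f

  after f: (1 3)(2 5 4)
  after f: (2 4 5)
  after r': (1 6 5 3 2 4)
  after f: (1 6 4 3 5)
  after f: (1 6 2 5 3 4)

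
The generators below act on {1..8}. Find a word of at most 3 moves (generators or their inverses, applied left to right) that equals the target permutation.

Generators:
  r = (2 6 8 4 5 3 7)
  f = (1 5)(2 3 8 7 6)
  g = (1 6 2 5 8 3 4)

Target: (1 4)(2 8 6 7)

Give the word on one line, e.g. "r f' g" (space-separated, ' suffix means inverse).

r' r' g'

  after r': (2 7 3 5 4 8 6)
  after r': (2 3 4 6 7 5 8)
  after g': (1 4)(2 8 6 7)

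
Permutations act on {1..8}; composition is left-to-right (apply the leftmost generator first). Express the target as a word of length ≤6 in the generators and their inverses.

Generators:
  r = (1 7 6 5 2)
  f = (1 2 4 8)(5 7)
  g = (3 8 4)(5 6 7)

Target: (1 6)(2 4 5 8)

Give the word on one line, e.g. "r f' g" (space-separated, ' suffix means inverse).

  after f: (1 2 4 8)(5 7)
  after r': (1 5)(2 4 8)(6 7)
  after f: (1 7 6 5 2 8 4)
  after r: (1 6 2 8 4 7 5)
  after f': (1 6)(2 4 5 8)

f r' f r f'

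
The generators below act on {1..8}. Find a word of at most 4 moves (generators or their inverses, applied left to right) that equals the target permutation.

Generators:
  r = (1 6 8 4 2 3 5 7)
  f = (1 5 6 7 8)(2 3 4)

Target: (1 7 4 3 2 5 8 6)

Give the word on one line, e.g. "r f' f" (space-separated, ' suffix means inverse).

  after f: (1 5 6 7 8)(2 3 4)
  after r: (1 7 4 3 2 5 8 6)

f r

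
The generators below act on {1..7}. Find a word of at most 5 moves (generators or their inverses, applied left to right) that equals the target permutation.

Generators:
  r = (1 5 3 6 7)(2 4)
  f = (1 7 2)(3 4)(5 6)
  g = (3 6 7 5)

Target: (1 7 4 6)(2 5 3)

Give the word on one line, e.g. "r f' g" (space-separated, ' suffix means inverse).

  after g: (3 6 7 5)
  after r': (1 7)(2 4)
  after f': (2 3 4 7)(5 6)
  after r': (1 7 4 6)(2 5 3)

g r' f' r'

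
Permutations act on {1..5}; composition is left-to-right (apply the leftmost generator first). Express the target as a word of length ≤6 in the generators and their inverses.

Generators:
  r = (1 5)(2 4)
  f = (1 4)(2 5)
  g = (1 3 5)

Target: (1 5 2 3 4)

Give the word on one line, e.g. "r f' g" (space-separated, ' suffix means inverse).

  after g: (1 3 5)
  after f: (1 3 2 5 4)
  after g': (2 3)(4 5)
  after r': (1 5 2 3 4)

g f g' r'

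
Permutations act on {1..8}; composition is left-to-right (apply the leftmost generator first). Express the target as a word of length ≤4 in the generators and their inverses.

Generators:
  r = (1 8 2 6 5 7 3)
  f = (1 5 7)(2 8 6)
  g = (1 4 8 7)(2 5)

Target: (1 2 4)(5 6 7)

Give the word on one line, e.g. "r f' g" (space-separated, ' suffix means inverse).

  after g': (1 7 8 4)(2 5)
  after f': (1 5 6 8 4 7 2)
  after g: (1 2 4)(5 6 7)

g' f' g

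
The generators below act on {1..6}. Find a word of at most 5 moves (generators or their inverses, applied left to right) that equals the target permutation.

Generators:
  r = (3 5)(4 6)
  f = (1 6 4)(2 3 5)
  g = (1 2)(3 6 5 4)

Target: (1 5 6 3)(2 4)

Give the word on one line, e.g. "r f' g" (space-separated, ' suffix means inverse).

  after r: (3 5)(4 6)
  after g: (1 2)(3 4 5 6)
  after f: (1 3)(2 6 5 4)
  after r: (1 5 6 3)(2 4)

r g f r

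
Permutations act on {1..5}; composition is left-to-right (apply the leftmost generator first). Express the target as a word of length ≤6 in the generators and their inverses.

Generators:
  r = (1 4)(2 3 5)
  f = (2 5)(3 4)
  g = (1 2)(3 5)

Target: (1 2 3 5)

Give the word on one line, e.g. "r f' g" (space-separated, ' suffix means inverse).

  after f': (2 5)(3 4)
  after r': (1 4 2 3)
  after f: (1 3)(2 4 5)
  after g: (1 5)(2 4 3)
  after f': (1 2 3 5)

f' r' f g f'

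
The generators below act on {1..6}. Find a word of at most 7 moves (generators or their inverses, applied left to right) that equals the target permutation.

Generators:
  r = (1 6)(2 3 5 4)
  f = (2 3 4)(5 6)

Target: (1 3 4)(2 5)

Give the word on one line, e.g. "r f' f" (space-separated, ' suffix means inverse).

r' f' r f f

  after r': (1 6)(2 4 5 3)
  after f': (1 5 2 3 4 6)
  after r: (1 4)(2 5 3)
  after f: (1 2 6 5 4)
  after f: (1 3 4)(2 5)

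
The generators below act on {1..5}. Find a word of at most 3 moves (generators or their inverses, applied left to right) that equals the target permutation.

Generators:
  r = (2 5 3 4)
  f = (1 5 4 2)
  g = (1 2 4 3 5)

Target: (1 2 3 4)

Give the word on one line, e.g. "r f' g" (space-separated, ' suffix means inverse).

r f r'

  after r: (2 5 3 4)
  after f: (1 5 3 2 4)
  after r': (1 2 3 4)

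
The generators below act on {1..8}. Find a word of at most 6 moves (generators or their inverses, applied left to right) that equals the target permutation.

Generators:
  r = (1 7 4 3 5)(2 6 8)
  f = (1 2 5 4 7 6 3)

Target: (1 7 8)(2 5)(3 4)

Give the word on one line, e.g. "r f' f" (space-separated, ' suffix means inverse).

  after r: (1 7 4 3 5)(2 6 8)
  after f': (1 4 6 8)(2 7 5 3)
  after f': (1 5 6 8 3)(2 4 7)
  after r: (2 3 7 6)(5 8)
  after r: (1 7 8)(2 5)(3 4)

r f' f' r r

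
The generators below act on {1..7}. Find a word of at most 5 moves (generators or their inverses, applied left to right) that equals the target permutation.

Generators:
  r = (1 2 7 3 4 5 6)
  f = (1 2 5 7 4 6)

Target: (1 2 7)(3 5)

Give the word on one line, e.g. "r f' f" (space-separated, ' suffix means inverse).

f' r r

  after f': (1 6 4 7 5 2)
  after r: (3 4)(5 7 6)
  after r: (1 2 7)(3 5)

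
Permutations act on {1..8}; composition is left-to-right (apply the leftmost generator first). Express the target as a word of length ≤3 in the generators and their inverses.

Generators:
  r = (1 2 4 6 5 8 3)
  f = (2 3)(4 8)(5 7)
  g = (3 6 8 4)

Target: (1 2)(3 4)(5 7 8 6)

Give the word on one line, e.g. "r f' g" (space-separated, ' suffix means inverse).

  after f': (2 3)(4 8)(5 7)
  after r: (1 2)(3 4)(5 7 8 6)

f' r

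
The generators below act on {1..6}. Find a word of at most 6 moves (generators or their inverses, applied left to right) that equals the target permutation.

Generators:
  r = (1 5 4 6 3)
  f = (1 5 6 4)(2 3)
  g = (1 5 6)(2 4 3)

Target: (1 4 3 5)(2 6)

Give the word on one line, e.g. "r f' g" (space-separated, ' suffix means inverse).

g g r g'

  after g: (1 5 6)(2 4 3)
  after g: (1 6 5)(2 3 4)
  after r: (1 3 6 4 2)
  after g': (1 4 3 5)(2 6)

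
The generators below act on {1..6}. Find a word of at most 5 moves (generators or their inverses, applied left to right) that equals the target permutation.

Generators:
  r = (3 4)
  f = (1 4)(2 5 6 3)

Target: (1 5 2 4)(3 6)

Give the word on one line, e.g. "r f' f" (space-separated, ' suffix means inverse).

  after f: (1 4)(2 5 6 3)
  after r: (1 3 2 5 6 4)
  after f': (1 6)
  after f': (1 5 2 3 6 4)
  after r': (1 5 2 4)(3 6)

f r f' f' r'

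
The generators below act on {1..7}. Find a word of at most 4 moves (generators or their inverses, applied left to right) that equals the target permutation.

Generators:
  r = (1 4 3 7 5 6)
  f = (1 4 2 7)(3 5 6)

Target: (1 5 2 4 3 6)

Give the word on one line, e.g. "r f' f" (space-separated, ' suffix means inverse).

  after f': (1 7 2 4)(3 6 5)
  after r': (1 3 5 4 6 7 2)
  after f: (1 5 2 4 3 6)

f' r' f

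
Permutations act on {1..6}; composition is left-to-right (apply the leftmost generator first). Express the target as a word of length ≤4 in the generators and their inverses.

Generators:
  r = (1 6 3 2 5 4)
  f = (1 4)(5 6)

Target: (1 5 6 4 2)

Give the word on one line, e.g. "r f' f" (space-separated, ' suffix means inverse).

  after f: (1 4)(5 6)
  after r: (2 5 3)(4 6)
  after f: (1 4 5 3 2 6)
  after r': (1 5 6 4 2)

f r f r'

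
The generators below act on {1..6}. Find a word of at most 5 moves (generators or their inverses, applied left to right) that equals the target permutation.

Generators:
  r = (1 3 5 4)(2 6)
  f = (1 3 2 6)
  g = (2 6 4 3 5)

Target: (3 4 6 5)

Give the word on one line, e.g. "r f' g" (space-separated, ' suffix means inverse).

  after f': (1 6 2 3)
  after r: (1 2 5 4)
  after f': (1 3)(2 5 4 6)
  after f': (2 5 4)(3 6)
  after g: (3 4 6 5)

f' r f' f' g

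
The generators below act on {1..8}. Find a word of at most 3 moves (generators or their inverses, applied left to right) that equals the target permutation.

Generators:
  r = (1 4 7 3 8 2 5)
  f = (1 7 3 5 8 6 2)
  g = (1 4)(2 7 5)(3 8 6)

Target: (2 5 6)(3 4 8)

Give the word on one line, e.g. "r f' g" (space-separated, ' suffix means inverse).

  after r': (1 5 2 8 3 7 4)
  after r': (1 2 3 4 5 8 7)
  after f: (2 5 6)(3 4 8)

r' r' f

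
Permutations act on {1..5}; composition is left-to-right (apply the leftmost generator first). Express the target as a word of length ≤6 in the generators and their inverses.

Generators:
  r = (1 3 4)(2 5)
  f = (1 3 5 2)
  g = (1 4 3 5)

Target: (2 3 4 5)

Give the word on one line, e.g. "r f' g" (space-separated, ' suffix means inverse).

r f' r r r

  after r: (1 3 4)(2 5)
  after f': (2 3 4)
  after r: (1 3)(2 4 5)
  after r: (1 4 2)
  after r: (2 3 4 5)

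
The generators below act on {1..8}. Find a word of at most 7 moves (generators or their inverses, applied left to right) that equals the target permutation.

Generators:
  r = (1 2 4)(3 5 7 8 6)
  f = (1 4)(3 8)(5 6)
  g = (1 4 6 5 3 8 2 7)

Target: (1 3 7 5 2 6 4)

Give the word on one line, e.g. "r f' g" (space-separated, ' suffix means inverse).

  after f: (1 4)(3 8)(5 6)
  after g': (2 8 5 4 7)
  after g': (1 7 8 6 4 2 3 5)
  after r: (1 8 3 7 6)(2 5)
  after f': (1 3 7 5 2 6 4)

f g' g' r f'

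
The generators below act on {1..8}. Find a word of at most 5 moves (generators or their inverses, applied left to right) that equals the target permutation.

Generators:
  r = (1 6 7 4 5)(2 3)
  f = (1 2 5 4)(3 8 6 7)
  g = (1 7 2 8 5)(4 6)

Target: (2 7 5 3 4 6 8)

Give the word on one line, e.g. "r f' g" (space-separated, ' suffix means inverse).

  after g': (1 5 8 2 7)(4 6)
  after r: (2 4 7 6 5 8 3)
  after g': (1 5 2 6 8 3 7 4)
  after r: (2 7 5 3 4 6 8)

g' r g' r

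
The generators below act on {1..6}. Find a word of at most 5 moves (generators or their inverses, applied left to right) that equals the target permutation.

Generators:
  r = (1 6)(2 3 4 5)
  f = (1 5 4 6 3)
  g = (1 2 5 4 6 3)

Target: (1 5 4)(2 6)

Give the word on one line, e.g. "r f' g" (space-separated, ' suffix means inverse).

  after f': (1 3 6 4 5)
  after r: (1 4 2 3)(5 6)
  after g': (1 5 4)(2 6)

f' r g'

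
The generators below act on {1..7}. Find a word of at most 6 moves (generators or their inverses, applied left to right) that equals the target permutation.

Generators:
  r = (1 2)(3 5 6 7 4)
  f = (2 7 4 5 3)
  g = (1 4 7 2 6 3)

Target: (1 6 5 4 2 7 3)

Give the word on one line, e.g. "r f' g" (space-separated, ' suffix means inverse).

r f' g' f f

  after r: (1 2)(3 5 6 7 4)
  after f': (1 3 4 5 6 2)
  after g': (1 6 7 4 5 2 3)
  after f: (1 6 4 3)(5 7)
  after f: (1 6 5 4 2 7 3)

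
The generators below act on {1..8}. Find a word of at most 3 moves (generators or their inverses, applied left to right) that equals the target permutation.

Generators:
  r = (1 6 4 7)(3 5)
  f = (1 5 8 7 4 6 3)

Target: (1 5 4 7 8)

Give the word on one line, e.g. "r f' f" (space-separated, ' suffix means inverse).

r' f' f'

  after r': (1 7 4 6)(3 5)
  after f': (1 8 5 6 3)
  after f': (1 5 4 7 8)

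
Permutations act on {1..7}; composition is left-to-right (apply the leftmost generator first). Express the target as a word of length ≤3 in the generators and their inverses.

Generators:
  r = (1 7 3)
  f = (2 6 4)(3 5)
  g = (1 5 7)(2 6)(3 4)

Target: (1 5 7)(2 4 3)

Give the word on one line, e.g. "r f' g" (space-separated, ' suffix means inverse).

  after g: (1 5 7)(2 6)(3 4)
  after f': (1 3 6 4 5 7)
  after f': (1 5 7)(2 4 3)

g f' f'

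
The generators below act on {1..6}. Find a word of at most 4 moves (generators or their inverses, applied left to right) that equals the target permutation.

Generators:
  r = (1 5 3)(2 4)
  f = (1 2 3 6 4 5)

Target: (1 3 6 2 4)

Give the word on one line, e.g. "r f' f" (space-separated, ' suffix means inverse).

  after f': (1 5 4 6 3 2)
  after r': (2 3 4 6 5)
  after f': (1 5)(3 6 4)
  after r: (1 3 6 2 4)

f' r' f' r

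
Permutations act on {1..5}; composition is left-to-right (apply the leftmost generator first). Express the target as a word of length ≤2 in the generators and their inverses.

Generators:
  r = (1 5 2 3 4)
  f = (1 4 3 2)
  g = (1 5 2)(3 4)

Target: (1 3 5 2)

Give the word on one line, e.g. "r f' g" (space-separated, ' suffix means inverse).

  after r': (1 4 3 2 5)
  after g': (1 3 5 2)

r' g'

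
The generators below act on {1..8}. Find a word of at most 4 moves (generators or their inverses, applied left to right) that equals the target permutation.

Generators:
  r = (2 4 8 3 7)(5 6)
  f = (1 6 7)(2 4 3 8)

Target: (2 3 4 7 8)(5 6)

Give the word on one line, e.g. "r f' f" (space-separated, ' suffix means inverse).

r r r

  after r: (2 4 8 3 7)(5 6)
  after r: (2 8 7 4 3)
  after r: (2 3 4 7 8)(5 6)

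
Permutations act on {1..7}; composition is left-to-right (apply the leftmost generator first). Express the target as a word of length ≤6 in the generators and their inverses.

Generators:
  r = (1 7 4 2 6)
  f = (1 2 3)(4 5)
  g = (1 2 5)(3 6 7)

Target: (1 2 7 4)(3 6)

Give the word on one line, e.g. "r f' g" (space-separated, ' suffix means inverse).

  after r': (1 6 2 4 7)
  after f': (1 6)(2 5 4 7 3)
  after f': (1 6 3)(2 4 7)
  after r': (1 2 7 4)(3 6)

r' f' f' r'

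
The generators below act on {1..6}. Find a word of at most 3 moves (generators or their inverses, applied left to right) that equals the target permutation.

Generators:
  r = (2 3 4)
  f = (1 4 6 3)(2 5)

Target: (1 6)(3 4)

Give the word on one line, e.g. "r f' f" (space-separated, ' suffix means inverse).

f' f'

  after f': (1 3 6 4)(2 5)
  after f': (1 6)(3 4)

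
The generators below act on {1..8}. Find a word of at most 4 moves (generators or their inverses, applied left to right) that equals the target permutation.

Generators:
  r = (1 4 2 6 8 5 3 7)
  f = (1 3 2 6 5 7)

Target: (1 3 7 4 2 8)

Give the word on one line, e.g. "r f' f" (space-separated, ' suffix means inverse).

r r f'

  after r: (1 4 2 6 8 5 3 7)
  after r: (1 2 8 3)(4 6 5 7)
  after f': (1 3 7 4 2 8)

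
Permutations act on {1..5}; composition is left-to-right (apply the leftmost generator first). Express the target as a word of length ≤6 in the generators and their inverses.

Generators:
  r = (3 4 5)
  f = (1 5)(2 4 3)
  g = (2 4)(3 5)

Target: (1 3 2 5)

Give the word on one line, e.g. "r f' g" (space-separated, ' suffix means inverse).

r g f g

  after r: (3 4 5)
  after g: (2 4 3)
  after f: (1 5)(2 3 4)
  after g: (1 3 2 5)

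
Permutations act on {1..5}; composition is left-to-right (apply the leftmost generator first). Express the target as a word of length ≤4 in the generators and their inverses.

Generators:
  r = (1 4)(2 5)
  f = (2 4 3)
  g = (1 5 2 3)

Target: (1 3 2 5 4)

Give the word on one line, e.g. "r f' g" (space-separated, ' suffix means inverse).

  after r': (1 4)(2 5)
  after f: (1 3 2 5 4)

r' f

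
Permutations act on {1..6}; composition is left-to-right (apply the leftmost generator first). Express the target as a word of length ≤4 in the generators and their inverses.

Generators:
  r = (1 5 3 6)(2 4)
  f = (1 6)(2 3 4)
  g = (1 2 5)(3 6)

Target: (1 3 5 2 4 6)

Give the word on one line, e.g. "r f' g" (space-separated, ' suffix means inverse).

r f r

  after r: (1 5 3 6)(2 4)
  after f: (1 5 4 3)
  after r: (1 3 5 2 4 6)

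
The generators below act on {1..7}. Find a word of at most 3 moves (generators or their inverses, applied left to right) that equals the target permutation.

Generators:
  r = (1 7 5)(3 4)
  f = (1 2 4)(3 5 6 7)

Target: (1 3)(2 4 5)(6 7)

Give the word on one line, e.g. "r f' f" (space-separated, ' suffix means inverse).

r f

  after r: (1 7 5)(3 4)
  after f: (1 3)(2 4 5)(6 7)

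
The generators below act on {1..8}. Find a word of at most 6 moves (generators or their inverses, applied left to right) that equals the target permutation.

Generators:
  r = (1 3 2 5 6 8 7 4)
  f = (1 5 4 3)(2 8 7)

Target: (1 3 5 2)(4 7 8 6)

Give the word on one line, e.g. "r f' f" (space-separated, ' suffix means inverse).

  after r': (1 4 7 8 6 5 2 3)
  after f': (1 5 7 2 4 8 6)
  after f': (2 5 8 6 3 4)
  after f': (1 3 5 2)(4 7 8 6)

r' f' f' f'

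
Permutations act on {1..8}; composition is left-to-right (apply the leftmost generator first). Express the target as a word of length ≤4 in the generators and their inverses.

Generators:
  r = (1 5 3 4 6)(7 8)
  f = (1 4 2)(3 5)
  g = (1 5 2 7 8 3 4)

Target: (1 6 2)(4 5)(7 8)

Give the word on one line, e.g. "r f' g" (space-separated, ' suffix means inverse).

  after r': (1 6 4 3 5)(7 8)
  after f: (1 6 2)(4 5)(7 8)

r' f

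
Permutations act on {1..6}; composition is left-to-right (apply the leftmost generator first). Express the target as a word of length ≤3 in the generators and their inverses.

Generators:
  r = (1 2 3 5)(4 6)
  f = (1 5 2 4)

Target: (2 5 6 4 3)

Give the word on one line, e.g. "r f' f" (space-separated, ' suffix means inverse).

  after f: (1 5 2 4)
  after f: (1 2)(4 5)
  after r': (2 5 6 4 3)

f f r'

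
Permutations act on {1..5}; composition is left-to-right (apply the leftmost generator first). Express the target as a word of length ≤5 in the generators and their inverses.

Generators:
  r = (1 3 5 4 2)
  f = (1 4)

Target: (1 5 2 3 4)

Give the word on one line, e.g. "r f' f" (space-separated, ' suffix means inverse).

r' r' r' f' f'

  after r': (1 2 4 5 3)
  after r': (1 4 3 2 5)
  after r': (1 5 2 3 4)
  after f': (1 5 2 3)
  after f': (1 5 2 3 4)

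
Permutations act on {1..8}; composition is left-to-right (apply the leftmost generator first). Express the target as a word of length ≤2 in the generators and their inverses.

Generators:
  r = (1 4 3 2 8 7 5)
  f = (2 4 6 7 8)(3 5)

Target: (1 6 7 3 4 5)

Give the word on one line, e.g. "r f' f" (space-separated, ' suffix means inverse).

  after r: (1 4 3 2 8 7 5)
  after f: (1 6 7 3 4 5)

r f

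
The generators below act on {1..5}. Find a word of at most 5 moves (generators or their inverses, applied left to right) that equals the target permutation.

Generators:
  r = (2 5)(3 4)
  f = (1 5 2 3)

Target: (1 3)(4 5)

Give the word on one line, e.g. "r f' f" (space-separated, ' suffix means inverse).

r' f r f

  after r': (2 5)(3 4)
  after f: (1 5 3 4)
  after r: (1 2 5 4)
  after f: (1 3)(4 5)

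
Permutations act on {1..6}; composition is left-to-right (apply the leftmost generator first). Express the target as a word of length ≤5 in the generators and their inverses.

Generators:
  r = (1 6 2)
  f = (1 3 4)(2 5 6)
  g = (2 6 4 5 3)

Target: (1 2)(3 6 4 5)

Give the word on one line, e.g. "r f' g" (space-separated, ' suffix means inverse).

  after g: (2 6 4 5 3)
  after r: (1 6 4 5 3)
  after r: (1 2)(3 6 4 5)

g r r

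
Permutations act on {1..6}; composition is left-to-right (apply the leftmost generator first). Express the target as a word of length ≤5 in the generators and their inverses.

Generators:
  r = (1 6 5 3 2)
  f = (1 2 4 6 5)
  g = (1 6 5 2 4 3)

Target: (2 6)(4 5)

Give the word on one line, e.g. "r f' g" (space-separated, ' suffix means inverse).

f g' g' r'

  after f: (1 2 4 6 5)
  after g': (1 5 3 4)
  after g': (1 6)(2 5 4 3)
  after r': (2 6)(4 5)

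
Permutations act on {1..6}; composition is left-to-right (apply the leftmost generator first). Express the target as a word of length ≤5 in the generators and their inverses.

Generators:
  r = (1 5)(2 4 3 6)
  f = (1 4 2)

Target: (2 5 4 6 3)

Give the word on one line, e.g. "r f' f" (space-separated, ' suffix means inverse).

f r' f' f'

  after f: (1 4 2)
  after r': (1 2 5)(3 4 6)
  after f': (1 4 6 3)(2 5)
  after f': (2 5 4 6 3)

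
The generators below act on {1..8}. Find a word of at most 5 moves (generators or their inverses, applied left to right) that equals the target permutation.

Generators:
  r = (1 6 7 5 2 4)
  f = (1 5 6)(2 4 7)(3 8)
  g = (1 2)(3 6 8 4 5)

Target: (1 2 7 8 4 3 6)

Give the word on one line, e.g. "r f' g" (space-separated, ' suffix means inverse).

  after r: (1 6 7 5 2 4)
  after f': (1 5 7)(3 8)(4 6)
  after f': (2 7 6)(4 5)
  after g: (1 2 7 8 4 3 6)

r f' f' g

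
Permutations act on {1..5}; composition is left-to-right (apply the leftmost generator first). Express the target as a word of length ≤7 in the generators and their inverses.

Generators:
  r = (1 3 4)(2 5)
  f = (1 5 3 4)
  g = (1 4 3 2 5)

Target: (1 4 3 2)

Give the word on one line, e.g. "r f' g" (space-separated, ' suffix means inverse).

  after f': (1 4 3 5)
  after f': (1 3)(4 5)
  after f': (1 5 3 4)
  after g: (2 5)
  after g: (1 4 3 2)

f' f' f' g g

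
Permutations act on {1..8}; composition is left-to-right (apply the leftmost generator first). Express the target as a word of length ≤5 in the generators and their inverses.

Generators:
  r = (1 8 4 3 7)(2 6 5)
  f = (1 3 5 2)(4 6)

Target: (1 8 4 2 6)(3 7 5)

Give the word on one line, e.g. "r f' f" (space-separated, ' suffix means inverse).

r f' f'

  after r: (1 8 4 3 7)(2 6 5)
  after f': (1 8 6 3 7 2 4)
  after f': (1 8 4 2 6)(3 7 5)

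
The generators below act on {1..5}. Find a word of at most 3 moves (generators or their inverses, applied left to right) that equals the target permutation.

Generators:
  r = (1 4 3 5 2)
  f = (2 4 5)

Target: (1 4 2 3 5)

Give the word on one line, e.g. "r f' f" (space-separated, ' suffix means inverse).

  after f: (2 4 5)
  after r: (1 4 2 3 5)

f r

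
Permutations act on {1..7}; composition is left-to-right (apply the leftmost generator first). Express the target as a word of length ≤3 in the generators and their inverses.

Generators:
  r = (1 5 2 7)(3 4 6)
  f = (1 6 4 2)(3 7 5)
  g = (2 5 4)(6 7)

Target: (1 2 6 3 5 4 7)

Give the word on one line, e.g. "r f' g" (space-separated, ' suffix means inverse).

  after r: (1 5 2 7)(3 4 6)
  after g': (1 2 6 3 5 4 7)

r g'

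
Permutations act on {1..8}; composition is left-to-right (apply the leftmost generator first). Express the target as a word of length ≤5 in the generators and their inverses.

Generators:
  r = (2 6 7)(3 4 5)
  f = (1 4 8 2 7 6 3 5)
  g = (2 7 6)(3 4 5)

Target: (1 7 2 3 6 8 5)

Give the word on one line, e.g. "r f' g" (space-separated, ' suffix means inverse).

f' r f' g'

  after f': (1 5 3 6 7 2 8 4)
  after r: (1 3 7 6 2 8 5 4)
  after f': (1 6 8 3 2 4 5)
  after g': (1 7 2 3 6 8 5)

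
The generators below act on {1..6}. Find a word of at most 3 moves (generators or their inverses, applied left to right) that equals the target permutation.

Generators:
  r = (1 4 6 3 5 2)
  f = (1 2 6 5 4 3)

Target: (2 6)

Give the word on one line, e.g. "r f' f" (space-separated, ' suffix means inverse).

r f f

  after r: (1 4 6 3 5 2)
  after f: (1 3 4 5 6)
  after f: (2 6)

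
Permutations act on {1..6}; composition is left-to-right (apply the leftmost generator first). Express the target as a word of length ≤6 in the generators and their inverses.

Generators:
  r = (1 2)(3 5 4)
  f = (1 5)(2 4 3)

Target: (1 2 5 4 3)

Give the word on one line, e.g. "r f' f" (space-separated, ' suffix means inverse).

  after f: (1 5)(2 4 3)
  after r': (1 3)(2 5)
  after f': (1 4 2)(3 5)
  after f': (1 2 5 4 3)

f r' f' f'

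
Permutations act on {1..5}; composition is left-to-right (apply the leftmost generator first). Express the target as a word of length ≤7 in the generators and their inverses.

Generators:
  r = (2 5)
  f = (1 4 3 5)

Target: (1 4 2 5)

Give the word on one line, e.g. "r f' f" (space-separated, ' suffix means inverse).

  after f: (1 4 3 5)
  after r': (1 4 3 2 5)
  after f: (1 3 2)(4 5)
  after r': (1 3 5 4 2)
  after f': (1 4 2 5)

f r' f r' f'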